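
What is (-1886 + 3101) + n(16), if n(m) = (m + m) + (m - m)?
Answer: 1247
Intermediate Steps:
n(m) = 2*m (n(m) = 2*m + 0 = 2*m)
(-1886 + 3101) + n(16) = (-1886 + 3101) + 2*16 = 1215 + 32 = 1247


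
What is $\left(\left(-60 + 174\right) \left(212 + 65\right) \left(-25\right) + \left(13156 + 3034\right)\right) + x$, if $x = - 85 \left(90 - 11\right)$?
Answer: $-779975$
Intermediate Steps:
$x = -6715$ ($x = \left(-85\right) 79 = -6715$)
$\left(\left(-60 + 174\right) \left(212 + 65\right) \left(-25\right) + \left(13156 + 3034\right)\right) + x = \left(\left(-60 + 174\right) \left(212 + 65\right) \left(-25\right) + \left(13156 + 3034\right)\right) - 6715 = \left(114 \cdot 277 \left(-25\right) + 16190\right) - 6715 = \left(31578 \left(-25\right) + 16190\right) - 6715 = \left(-789450 + 16190\right) - 6715 = -773260 - 6715 = -779975$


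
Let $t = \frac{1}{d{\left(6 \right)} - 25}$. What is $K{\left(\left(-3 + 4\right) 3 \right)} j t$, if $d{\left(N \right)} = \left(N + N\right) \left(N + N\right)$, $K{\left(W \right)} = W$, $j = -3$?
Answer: $- \frac{9}{119} \approx -0.07563$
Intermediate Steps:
$d{\left(N \right)} = 4 N^{2}$ ($d{\left(N \right)} = 2 N 2 N = 4 N^{2}$)
$t = \frac{1}{119}$ ($t = \frac{1}{4 \cdot 6^{2} - 25} = \frac{1}{4 \cdot 36 - 25} = \frac{1}{144 - 25} = \frac{1}{119} \approx 0.0084034$)
$K{\left(\left(-3 + 4\right) 3 \right)} j t = \left(-3 + 4\right) 3 \left(-3\right) \frac{1}{119} = 1 \cdot 3 \left(-3\right) \frac{1}{119} = 3 \left(-3\right) \frac{1}{119} = \left(-9\right) \frac{1}{119} = - \frac{9}{119}$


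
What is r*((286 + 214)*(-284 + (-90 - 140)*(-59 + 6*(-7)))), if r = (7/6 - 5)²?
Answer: 1517304250/9 ≈ 1.6859e+8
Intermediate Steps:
r = 529/36 (r = (7*(⅙) - 5)² = (7/6 - 5)² = (-23/6)² = 529/36 ≈ 14.694)
r*((286 + 214)*(-284 + (-90 - 140)*(-59 + 6*(-7)))) = 529*((286 + 214)*(-284 + (-90 - 140)*(-59 + 6*(-7))))/36 = 529*(500*(-284 - 230*(-59 - 42)))/36 = 529*(500*(-284 - 230*(-101)))/36 = 529*(500*(-284 + 23230))/36 = 529*(500*22946)/36 = (529/36)*11473000 = 1517304250/9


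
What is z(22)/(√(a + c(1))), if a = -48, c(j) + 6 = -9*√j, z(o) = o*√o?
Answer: -22*I*√154/21 ≈ -13.001*I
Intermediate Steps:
z(o) = o^(3/2)
c(j) = -6 - 9*√j
z(22)/(√(a + c(1))) = 22^(3/2)/(√(-48 + (-6 - 9*√1))) = (22*√22)/(√(-48 + (-6 - 9*1))) = (22*√22)/(√(-48 + (-6 - 9))) = (22*√22)/(√(-48 - 15)) = (22*√22)/(√(-63)) = (22*√22)/((3*I*√7)) = (22*√22)*(-I*√7/21) = -22*I*√154/21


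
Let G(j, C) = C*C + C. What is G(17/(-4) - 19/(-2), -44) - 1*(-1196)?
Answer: 3088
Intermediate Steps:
G(j, C) = C + C**2 (G(j, C) = C**2 + C = C + C**2)
G(17/(-4) - 19/(-2), -44) - 1*(-1196) = -44*(1 - 44) - 1*(-1196) = -44*(-43) + 1196 = 1892 + 1196 = 3088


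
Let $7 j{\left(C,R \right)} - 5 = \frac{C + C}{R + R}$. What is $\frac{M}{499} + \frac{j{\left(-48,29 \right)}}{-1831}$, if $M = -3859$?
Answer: $- \frac{1434411690}{185474807} \approx -7.7337$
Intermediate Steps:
$j{\left(C,R \right)} = \frac{5}{7} + \frac{C}{7 R}$ ($j{\left(C,R \right)} = \frac{5}{7} + \frac{\left(C + C\right) \frac{1}{R + R}}{7} = \frac{5}{7} + \frac{2 C \frac{1}{2 R}}{7} = \frac{5}{7} + \frac{C \frac{1}{R}}{7} = \frac{5}{7} + \frac{C}{7 R}$)
$\frac{M}{499} + \frac{j{\left(-48,29 \right)}}{-1831} = - \frac{3859}{499} + \frac{\frac{1}{7} \cdot \frac{1}{29} \left(-48 + 5 \cdot 29\right)}{-1831} = \left(-3859\right) \frac{1}{499} + \frac{1}{7} \cdot \frac{1}{29} \left(-48 + 145\right) \left(- \frac{1}{1831}\right) = - \frac{3859}{499} + \frac{1}{7} \cdot \frac{1}{29} \cdot 97 \left(- \frac{1}{1831}\right) = - \frac{3859}{499} + \frac{97}{203} \left(- \frac{1}{1831}\right) = - \frac{3859}{499} - \frac{97}{371693} = - \frac{1434411690}{185474807}$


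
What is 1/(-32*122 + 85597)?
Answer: 1/81693 ≈ 1.2241e-5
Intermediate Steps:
1/(-32*122 + 85597) = 1/(-3904 + 85597) = 1/81693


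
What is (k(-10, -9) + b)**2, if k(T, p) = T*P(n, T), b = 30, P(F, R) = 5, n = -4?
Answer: 400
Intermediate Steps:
k(T, p) = 5*T (k(T, p) = T*5 = 5*T)
(k(-10, -9) + b)**2 = (5*(-10) + 30)**2 = (-50 + 30)**2 = (-20)**2 = 400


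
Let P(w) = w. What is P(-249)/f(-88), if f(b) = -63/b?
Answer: -7304/21 ≈ -347.81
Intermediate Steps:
P(-249)/f(-88) = -249/((-63/(-88))) = -249/((-63*(-1/88))) = -249/63/88 = -249*88/63 = -7304/21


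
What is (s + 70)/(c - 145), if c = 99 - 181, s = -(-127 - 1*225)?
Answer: -422/227 ≈ -1.8590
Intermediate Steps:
s = 352 (s = -(-127 - 225) = -1*(-352) = 352)
c = -82
(s + 70)/(c - 145) = (352 + 70)/(-82 - 145) = 422/(-227) = 422*(-1/227) = -422/227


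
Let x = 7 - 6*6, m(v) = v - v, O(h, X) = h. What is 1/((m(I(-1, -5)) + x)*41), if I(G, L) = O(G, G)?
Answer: -1/1189 ≈ -0.00084104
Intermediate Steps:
I(G, L) = G
m(v) = 0
x = -29 (x = 7 - 36 = -29)
1/((m(I(-1, -5)) + x)*41) = 1/((0 - 29)*41) = 1/(-29*41) = 1/(-1189) = -1/1189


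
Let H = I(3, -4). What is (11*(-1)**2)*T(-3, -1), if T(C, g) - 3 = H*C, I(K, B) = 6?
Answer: -165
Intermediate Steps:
H = 6
T(C, g) = 3 + 6*C
(11*(-1)**2)*T(-3, -1) = (11*(-1)**2)*(3 + 6*(-3)) = (11*1)*(3 - 18) = 11*(-15) = -165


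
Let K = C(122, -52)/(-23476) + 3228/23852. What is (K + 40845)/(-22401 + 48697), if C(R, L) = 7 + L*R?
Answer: 5717841595523/3681108354848 ≈ 1.5533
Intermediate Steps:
K = 56732663/139987388 (K = (7 - 52*122)/(-23476) + 3228/23852 = (7 - 6344)*(-1/23476) + 3228*(1/23852) = -6337*(-1/23476) + 807/5963 = 6337/23476 + 807/5963 = 56732663/139987388 ≈ 0.40527)
(K + 40845)/(-22401 + 48697) = (56732663/139987388 + 40845)/(-22401 + 48697) = (5717841595523/139987388)/26296 = (5717841595523/139987388)*(1/26296) = 5717841595523/3681108354848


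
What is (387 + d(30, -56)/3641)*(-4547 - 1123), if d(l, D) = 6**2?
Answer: -7989614010/3641 ≈ -2.1943e+6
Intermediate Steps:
d(l, D) = 36
(387 + d(30, -56)/3641)*(-4547 - 1123) = (387 + 36/3641)*(-4547 - 1123) = (387 + 36*(1/3641))*(-5670) = (387 + 36/3641)*(-5670) = (1409103/3641)*(-5670) = -7989614010/3641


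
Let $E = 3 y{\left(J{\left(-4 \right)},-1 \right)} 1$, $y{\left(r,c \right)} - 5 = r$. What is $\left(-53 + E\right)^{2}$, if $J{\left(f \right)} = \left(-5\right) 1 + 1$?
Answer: $2500$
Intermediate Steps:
$J{\left(f \right)} = -4$ ($J{\left(f \right)} = -5 + 1 = -4$)
$y{\left(r,c \right)} = 5 + r$
$E = 3$ ($E = 3 \left(5 - 4\right) 1 = 3 \cdot 1 \cdot 1 = 3 \cdot 1 = 3$)
$\left(-53 + E\right)^{2} = \left(-53 + 3\right)^{2} = \left(-50\right)^{2} = 2500$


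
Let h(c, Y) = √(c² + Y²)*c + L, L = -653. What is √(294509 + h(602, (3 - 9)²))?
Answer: 2*√(73464 + 1505*√3637) ≈ 810.50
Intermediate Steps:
h(c, Y) = -653 + c*√(Y² + c²) (h(c, Y) = √(c² + Y²)*c - 653 = √(Y² + c²)*c - 653 = c*√(Y² + c²) - 653 = -653 + c*√(Y² + c²))
√(294509 + h(602, (3 - 9)²)) = √(294509 + (-653 + 602*√(((3 - 9)²)² + 602²))) = √(294509 + (-653 + 602*√(((-6)²)² + 362404))) = √(294509 + (-653 + 602*√(36² + 362404))) = √(294509 + (-653 + 602*√(1296 + 362404))) = √(294509 + (-653 + 602*√363700)) = √(294509 + (-653 + 602*(10*√3637))) = √(294509 + (-653 + 6020*√3637)) = √(293856 + 6020*√3637)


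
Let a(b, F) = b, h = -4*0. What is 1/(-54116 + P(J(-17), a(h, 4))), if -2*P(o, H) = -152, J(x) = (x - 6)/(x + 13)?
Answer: -1/54040 ≈ -1.8505e-5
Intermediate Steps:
h = 0
J(x) = (-6 + x)/(13 + x)
P(o, H) = 76 (P(o, H) = -1/2*(-152) = 76)
1/(-54116 + P(J(-17), a(h, 4))) = 1/(-54116 + 76) = 1/(-54040) = -1/54040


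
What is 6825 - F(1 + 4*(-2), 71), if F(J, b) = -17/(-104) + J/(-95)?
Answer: 67428657/9880 ≈ 6824.8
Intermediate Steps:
F(J, b) = 17/104 - J/95 (F(J, b) = -17*(-1/104) + J*(-1/95) = 17/104 - J/95)
6825 - F(1 + 4*(-2), 71) = 6825 - (17/104 - (1 + 4*(-2))/95) = 6825 - (17/104 - (1 - 8)/95) = 6825 - (17/104 - 1/95*(-7)) = 6825 - (17/104 + 7/95) = 6825 - 1*2343/9880 = 6825 - 2343/9880 = 67428657/9880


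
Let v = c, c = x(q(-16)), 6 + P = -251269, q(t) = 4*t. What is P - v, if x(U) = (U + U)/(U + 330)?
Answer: -33419511/133 ≈ -2.5127e+5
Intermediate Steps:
P = -251275 (P = -6 - 251269 = -251275)
x(U) = 2*U/(330 + U) (x(U) = (2*U)/(330 + U) = 2*U/(330 + U))
c = -64/133 (c = 2*(4*(-16))/(330 + 4*(-16)) = 2*(-64)/(330 - 64) = 2*(-64)/266 = 2*(-64)*(1/266) = -64/133 ≈ -0.48120)
v = -64/133 ≈ -0.48120
P - v = -251275 - 1*(-64/133) = -251275 + 64/133 = -33419511/133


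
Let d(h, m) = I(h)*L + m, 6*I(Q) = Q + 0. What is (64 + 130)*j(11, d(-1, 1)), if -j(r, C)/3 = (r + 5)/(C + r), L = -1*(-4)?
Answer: -13968/17 ≈ -821.65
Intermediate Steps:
I(Q) = Q/6 (I(Q) = (Q + 0)/6 = Q/6)
L = 4
d(h, m) = m + 2*h/3 (d(h, m) = (h/6)*4 + m = 2*h/3 + m = m + 2*h/3)
j(r, C) = -3*(5 + r)/(C + r) (j(r, C) = -3*(r + 5)/(C + r) = -3*(5 + r)/(C + r))
(64 + 130)*j(11, d(-1, 1)) = (64 + 130)*(3*(-5 - 1*11)/((1 + (⅔)*(-1)) + 11)) = 194*(3*(-5 - 11)/((1 - ⅔) + 11)) = 194*(3*(-16)/(⅓ + 11)) = 194*(3*(-16)/(34/3)) = 194*(3*(3/34)*(-16)) = 194*(-72/17) = -13968/17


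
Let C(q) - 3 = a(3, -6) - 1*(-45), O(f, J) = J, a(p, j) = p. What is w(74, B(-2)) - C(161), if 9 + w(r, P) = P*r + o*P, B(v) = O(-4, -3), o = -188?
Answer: 282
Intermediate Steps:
C(q) = 51 (C(q) = 3 + (3 - 1*(-45)) = 3 + (3 + 45) = 3 + 48 = 51)
B(v) = -3
w(r, P) = -9 - 188*P + P*r (w(r, P) = -9 + (P*r - 188*P) = -9 + (-188*P + P*r) = -9 - 188*P + P*r)
w(74, B(-2)) - C(161) = (-9 - 188*(-3) - 3*74) - 1*51 = (-9 + 564 - 222) - 51 = 333 - 51 = 282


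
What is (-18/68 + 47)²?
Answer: 2524921/1156 ≈ 2184.2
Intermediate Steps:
(-18/68 + 47)² = (-18*1/68 + 47)² = (-9/34 + 47)² = (1589/34)² = 2524921/1156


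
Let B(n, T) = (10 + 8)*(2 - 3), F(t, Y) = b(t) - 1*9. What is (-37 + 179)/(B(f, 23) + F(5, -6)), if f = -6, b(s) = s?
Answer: -71/11 ≈ -6.4545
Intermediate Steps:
F(t, Y) = -9 + t (F(t, Y) = t - 1*9 = t - 9 = -9 + t)
B(n, T) = -18 (B(n, T) = 18*(-1) = -18)
(-37 + 179)/(B(f, 23) + F(5, -6)) = (-37 + 179)/(-18 + (-9 + 5)) = 142/(-18 - 4) = 142/(-22) = 142*(-1/22) = -71/11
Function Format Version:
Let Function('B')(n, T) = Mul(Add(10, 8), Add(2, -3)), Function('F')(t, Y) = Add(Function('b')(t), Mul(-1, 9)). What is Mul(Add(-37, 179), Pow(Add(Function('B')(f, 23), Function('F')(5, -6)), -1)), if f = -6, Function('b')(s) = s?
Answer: Rational(-71, 11) ≈ -6.4545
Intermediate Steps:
Function('F')(t, Y) = Add(-9, t) (Function('F')(t, Y) = Add(t, Mul(-1, 9)) = Add(t, -9) = Add(-9, t))
Function('B')(n, T) = -18 (Function('B')(n, T) = Mul(18, -1) = -18)
Mul(Add(-37, 179), Pow(Add(Function('B')(f, 23), Function('F')(5, -6)), -1)) = Mul(Add(-37, 179), Pow(Add(-18, Add(-9, 5)), -1)) = Mul(142, Pow(Add(-18, -4), -1)) = Mul(142, Pow(-22, -1)) = Mul(142, Rational(-1, 22)) = Rational(-71, 11)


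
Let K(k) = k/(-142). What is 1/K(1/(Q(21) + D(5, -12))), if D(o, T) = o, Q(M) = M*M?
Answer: -63332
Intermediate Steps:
Q(M) = M**2
K(k) = -k/142 (K(k) = k*(-1/142) = -k/142)
1/K(1/(Q(21) + D(5, -12))) = 1/(-1/(142*(21**2 + 5))) = 1/(-1/(142*(441 + 5))) = 1/(-1/142/446) = 1/(-1/142*1/446) = 1/(-1/63332) = -63332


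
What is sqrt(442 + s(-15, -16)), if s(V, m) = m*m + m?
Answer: sqrt(682) ≈ 26.115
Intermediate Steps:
s(V, m) = m + m**2 (s(V, m) = m**2 + m = m + m**2)
sqrt(442 + s(-15, -16)) = sqrt(442 - 16*(1 - 16)) = sqrt(442 - 16*(-15)) = sqrt(442 + 240) = sqrt(682)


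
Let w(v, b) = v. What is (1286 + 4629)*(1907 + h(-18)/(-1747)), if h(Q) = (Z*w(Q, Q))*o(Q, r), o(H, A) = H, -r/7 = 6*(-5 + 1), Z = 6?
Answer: 19694495275/1747 ≈ 1.1273e+7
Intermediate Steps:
r = 168 (r = -42*(-5 + 1) = -42*(-4) = -7*(-24) = 168)
h(Q) = 6*Q**2 (h(Q) = (6*Q)*Q = 6*Q**2)
(1286 + 4629)*(1907 + h(-18)/(-1747)) = (1286 + 4629)*(1907 + (6*(-18)**2)/(-1747)) = 5915*(1907 + (6*324)*(-1/1747)) = 5915*(1907 + 1944*(-1/1747)) = 5915*(1907 - 1944/1747) = 5915*(3329585/1747) = 19694495275/1747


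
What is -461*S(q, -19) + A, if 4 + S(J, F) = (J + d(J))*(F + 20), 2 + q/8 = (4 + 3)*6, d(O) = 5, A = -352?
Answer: -148333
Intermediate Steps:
q = 320 (q = -16 + 8*((4 + 3)*6) = -16 + 8*(7*6) = -16 + 8*42 = -16 + 336 = 320)
S(J, F) = -4 + (5 + J)*(20 + F) (S(J, F) = -4 + (J + 5)*(F + 20) = -4 + (5 + J)*(20 + F))
-461*S(q, -19) + A = -461*(96 + 5*(-19) + 20*320 - 19*320) - 352 = -461*(96 - 95 + 6400 - 6080) - 352 = -461*321 - 352 = -147981 - 352 = -148333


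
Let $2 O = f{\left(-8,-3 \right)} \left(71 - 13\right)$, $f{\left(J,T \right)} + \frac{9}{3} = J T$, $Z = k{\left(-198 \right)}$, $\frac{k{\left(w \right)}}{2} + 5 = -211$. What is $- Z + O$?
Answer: $1041$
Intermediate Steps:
$k{\left(w \right)} = -432$ ($k{\left(w \right)} = -10 + 2 \left(-211\right) = -10 - 422 = -432$)
$Z = -432$
$f{\left(J,T \right)} = -3 + J T$
$O = 609$ ($O = \frac{\left(-3 - -24\right) \left(71 - 13\right)}{2} = \frac{\left(-3 + 24\right) 58}{2} = \frac{21 \cdot 58}{2} = \frac{1}{2} \cdot 1218 = 609$)
$- Z + O = \left(-1\right) \left(-432\right) + 609 = 432 + 609 = 1041$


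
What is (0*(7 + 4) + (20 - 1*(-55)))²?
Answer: 5625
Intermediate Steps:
(0*(7 + 4) + (20 - 1*(-55)))² = (0*11 + (20 + 55))² = (0 + 75)² = 75² = 5625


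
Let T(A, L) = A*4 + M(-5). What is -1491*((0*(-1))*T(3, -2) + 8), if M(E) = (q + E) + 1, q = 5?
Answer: -11928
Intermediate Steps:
M(E) = 6 + E (M(E) = (5 + E) + 1 = 6 + E)
T(A, L) = 1 + 4*A (T(A, L) = A*4 + (6 - 5) = 4*A + 1 = 1 + 4*A)
-1491*((0*(-1))*T(3, -2) + 8) = -1491*((0*(-1))*(1 + 4*3) + 8) = -1491*(0*(1 + 12) + 8) = -1491*(0*13 + 8) = -1491*(0 + 8) = -1491*8 = -11928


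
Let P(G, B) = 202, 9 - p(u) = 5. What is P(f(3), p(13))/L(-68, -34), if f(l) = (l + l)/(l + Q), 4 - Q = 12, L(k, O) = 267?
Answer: 202/267 ≈ 0.75655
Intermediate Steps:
Q = -8 (Q = 4 - 1*12 = 4 - 12 = -8)
p(u) = 4 (p(u) = 9 - 1*5 = 9 - 5 = 4)
f(l) = 2*l/(-8 + l) (f(l) = (l + l)/(l - 8) = (2*l)/(-8 + l) = 2*l/(-8 + l))
P(f(3), p(13))/L(-68, -34) = 202/267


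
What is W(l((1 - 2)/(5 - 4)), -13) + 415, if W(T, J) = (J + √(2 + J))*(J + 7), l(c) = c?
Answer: 493 - 6*I*√11 ≈ 493.0 - 19.9*I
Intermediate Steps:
W(T, J) = (7 + J)*(J + √(2 + J)) (W(T, J) = (J + √(2 + J))*(7 + J) = (7 + J)*(J + √(2 + J)))
W(l((1 - 2)/(5 - 4)), -13) + 415 = ((-13)² + 7*(-13) + 7*√(2 - 13) - 13*√(2 - 13)) + 415 = (169 - 91 + 7*√(-11) - 13*I*√11) + 415 = (169 - 91 + 7*(I*√11) - 13*I*√11) + 415 = (169 - 91 + 7*I*√11 - 13*I*√11) + 415 = (78 - 6*I*√11) + 415 = 493 - 6*I*√11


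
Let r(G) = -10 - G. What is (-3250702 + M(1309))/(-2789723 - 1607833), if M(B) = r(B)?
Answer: 1084007/1465852 ≈ 0.73951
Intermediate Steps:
M(B) = -10 - B
(-3250702 + M(1309))/(-2789723 - 1607833) = (-3250702 + (-10 - 1*1309))/(-2789723 - 1607833) = (-3250702 + (-10 - 1309))/(-4397556) = (-3250702 - 1319)*(-1/4397556) = -3252021*(-1/4397556) = 1084007/1465852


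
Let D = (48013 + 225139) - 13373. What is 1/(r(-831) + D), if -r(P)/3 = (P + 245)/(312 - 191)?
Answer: 121/31435017 ≈ 3.8492e-6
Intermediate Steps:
r(P) = -735/121 - 3*P/121 (r(P) = -3*(P + 245)/(312 - 191) = -3*(245 + P)/121 = -3*(245/121 + P/121) = -735/121 - 3*P/121)
D = 259779 (D = 273152 - 13373 = 259779)
1/(r(-831) + D) = 1/((-735/121 - 3/121*(-831)) + 259779) = 1/((-735/121 + 2493/121) + 259779) = 1/(1758/121 + 259779) = 1/(31435017/121) = 121/31435017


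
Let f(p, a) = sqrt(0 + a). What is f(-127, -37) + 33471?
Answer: 33471 + I*sqrt(37) ≈ 33471.0 + 6.0828*I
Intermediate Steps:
f(p, a) = sqrt(a)
f(-127, -37) + 33471 = sqrt(-37) + 33471 = I*sqrt(37) + 33471 = 33471 + I*sqrt(37)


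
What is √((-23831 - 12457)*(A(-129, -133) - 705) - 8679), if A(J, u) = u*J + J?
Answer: I*√592337703 ≈ 24338.0*I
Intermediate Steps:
A(J, u) = J + J*u (A(J, u) = J*u + J = J + J*u)
√((-23831 - 12457)*(A(-129, -133) - 705) - 8679) = √((-23831 - 12457)*(-129*(1 - 133) - 705) - 8679) = √(-36288*(-129*(-132) - 705) - 8679) = √(-36288*(17028 - 705) - 8679) = √(-36288*16323 - 8679) = √(-592329024 - 8679) = √(-592337703) = I*√592337703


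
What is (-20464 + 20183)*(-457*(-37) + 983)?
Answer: -5027652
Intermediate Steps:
(-20464 + 20183)*(-457*(-37) + 983) = -281*(16909 + 983) = -281*17892 = -5027652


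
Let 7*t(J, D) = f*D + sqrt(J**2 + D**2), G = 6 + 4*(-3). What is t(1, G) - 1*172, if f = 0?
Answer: -172 + sqrt(37)/7 ≈ -171.13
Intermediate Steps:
G = -6 (G = 6 - 12 = -6)
t(J, D) = sqrt(D**2 + J**2)/7 (t(J, D) = (0*D + sqrt(J**2 + D**2))/7 = (0 + sqrt(D**2 + J**2))/7 = sqrt(D**2 + J**2)/7)
t(1, G) - 1*172 = sqrt((-6)**2 + 1**2)/7 - 1*172 = sqrt(36 + 1)/7 - 172 = sqrt(37)/7 - 172 = -172 + sqrt(37)/7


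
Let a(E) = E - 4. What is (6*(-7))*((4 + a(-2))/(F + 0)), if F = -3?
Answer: -28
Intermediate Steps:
a(E) = -4 + E
(6*(-7))*((4 + a(-2))/(F + 0)) = (6*(-7))*((4 + (-4 - 2))/(-3 + 0)) = -42*(4 - 6)/(-3) = -(-84)*(-1)/3 = -42*2/3 = -28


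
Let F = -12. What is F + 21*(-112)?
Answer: -2364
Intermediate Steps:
F + 21*(-112) = -12 + 21*(-112) = -12 - 2352 = -2364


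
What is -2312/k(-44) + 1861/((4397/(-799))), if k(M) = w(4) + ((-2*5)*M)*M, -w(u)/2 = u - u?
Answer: -3597121647/10640740 ≈ -338.05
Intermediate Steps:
w(u) = 0 (w(u) = -2*(u - u) = -2*0 = 0)
k(M) = -10*M² (k(M) = 0 + ((-2*5)*M)*M = 0 + (-10*M)*M = 0 - 10*M² = -10*M²)
-2312/k(-44) + 1861/((4397/(-799))) = -2312/((-10*(-44)²)) + 1861/((4397/(-799))) = -2312/((-10*1936)) + 1861/((4397*(-1/799))) = -2312/(-19360) + 1861/(-4397/799) = -2312*(-1/19360) + 1861*(-799/4397) = 289/2420 - 1486939/4397 = -3597121647/10640740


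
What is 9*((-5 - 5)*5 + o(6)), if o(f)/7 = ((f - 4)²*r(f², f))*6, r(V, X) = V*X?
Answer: 326142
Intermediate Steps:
o(f) = 42*f³*(-4 + f)² (o(f) = 7*(((f - 4)²*(f²*f))*6) = 7*(((-4 + f)²*f³)*6) = 7*((f³*(-4 + f)²)*6) = 7*(6*f³*(-4 + f)²) = 42*f³*(-4 + f)²)
9*((-5 - 5)*5 + o(6)) = 9*((-5 - 5)*5 + 42*6³*(-4 + 6)²) = 9*(-10*5 + 42*216*2²) = 9*(-50 + 42*216*4) = 9*(-50 + 36288) = 9*36238 = 326142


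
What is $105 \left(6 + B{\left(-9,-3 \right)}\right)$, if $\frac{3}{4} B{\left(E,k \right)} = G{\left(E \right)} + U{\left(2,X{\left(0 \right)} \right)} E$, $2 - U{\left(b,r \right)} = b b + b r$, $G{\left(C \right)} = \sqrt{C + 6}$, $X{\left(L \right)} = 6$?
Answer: $18270 + 140 i \sqrt{3} \approx 18270.0 + 242.49 i$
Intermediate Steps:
$G{\left(C \right)} = \sqrt{6 + C}$
$U{\left(b,r \right)} = 2 - b^{2} - b r$ ($U{\left(b,r \right)} = 2 - \left(b b + b r\right) = 2 - \left(b^{2} + b r\right) = 2 - b^{2} - b r$)
$B{\left(E,k \right)} = - \frac{56 E}{3} + \frac{4 \sqrt{6 + E}}{3}$ ($B{\left(E,k \right)} = \frac{4 \left(\sqrt{6 + E} + \left(2 - 2^{2} - 2 \cdot 6\right) E\right)}{3} = \frac{4 \left(\sqrt{6 + E} + \left(2 - 4 - 12\right) E\right)}{3} = \frac{4 \left(\sqrt{6 + E} - 14 E\right)}{3} = - \frac{56 E}{3} + \frac{4 \sqrt{6 + E}}{3}$)
$105 \left(6 + B{\left(-9,-3 \right)}\right) = 105 \left(6 + \left(\left(- \frac{56}{3}\right) \left(-9\right) + \frac{4 \sqrt{6 - 9}}{3}\right)\right) = 105 \left(6 + \left(168 + \frac{4 \sqrt{-3}}{3}\right)\right) = 105 \left(6 + \left(168 + \frac{4 i \sqrt{3}}{3}\right)\right) = 105 \left(174 + \frac{4 i \sqrt{3}}{3}\right) = 18270 + 140 i \sqrt{3}$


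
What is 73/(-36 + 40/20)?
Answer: -73/34 ≈ -2.1471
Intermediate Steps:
73/(-36 + 40/20) = 73/(-36 + 40*(1/20)) = 73/(-36 + 2) = 73/(-34) = -1/34*73 = -73/34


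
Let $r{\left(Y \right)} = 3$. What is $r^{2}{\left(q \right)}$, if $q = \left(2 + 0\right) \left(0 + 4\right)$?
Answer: $9$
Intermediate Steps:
$q = 8$ ($q = 2 \cdot 4 = 8$)
$r^{2}{\left(q \right)} = 3^{2} = 9$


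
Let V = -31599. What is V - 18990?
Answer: -50589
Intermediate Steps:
V - 18990 = -31599 - 18990 = -50589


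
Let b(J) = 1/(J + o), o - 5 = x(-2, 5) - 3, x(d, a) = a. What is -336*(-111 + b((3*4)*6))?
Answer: 2946048/79 ≈ 37292.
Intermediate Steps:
o = 7 (o = 5 + (5 - 3) = 5 + 2 = 7)
b(J) = 1/(7 + J) (b(J) = 1/(J + 7) = 1/(7 + J))
-336*(-111 + b((3*4)*6)) = -336*(-111 + 1/(7 + (3*4)*6)) = -336*(-111 + 1/(7 + 12*6)) = -336*(-111 + 1/(7 + 72)) = -336*(-111 + 1/79) = -336*(-8768/79) = 2946048/79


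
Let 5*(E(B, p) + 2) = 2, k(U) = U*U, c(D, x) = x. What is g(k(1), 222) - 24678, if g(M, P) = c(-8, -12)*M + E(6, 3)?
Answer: -123458/5 ≈ -24692.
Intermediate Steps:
k(U) = U²
E(B, p) = -8/5 (E(B, p) = -2 + (⅕)*2 = -2 + ⅖ = -8/5)
g(M, P) = -8/5 - 12*M (g(M, P) = -12*M - 8/5 = -8/5 - 12*M)
g(k(1), 222) - 24678 = (-8/5 - 12*1²) - 24678 = (-8/5 - 12*1) - 24678 = (-8/5 - 12) - 24678 = -68/5 - 24678 = -123458/5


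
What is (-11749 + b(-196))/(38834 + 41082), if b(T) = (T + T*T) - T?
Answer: 26667/79916 ≈ 0.33369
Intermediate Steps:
b(T) = T**2 (b(T) = (T + T**2) - T = T**2)
(-11749 + b(-196))/(38834 + 41082) = (-11749 + (-196)**2)/(38834 + 41082) = (-11749 + 38416)/79916 = 26667*(1/79916) = 26667/79916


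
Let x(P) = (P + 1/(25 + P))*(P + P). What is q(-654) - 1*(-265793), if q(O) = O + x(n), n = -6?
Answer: 5038997/19 ≈ 2.6521e+5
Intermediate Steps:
x(P) = 2*P*(P + 1/(25 + P)) (x(P) = (P + 1/(25 + P))*(2*P) = 2*P*(P + 1/(25 + P)))
q(O) = 1356/19 + O (q(O) = O + 2*(-6)*(1 + (-6)² + 25*(-6))/(25 - 6) = O + 2*(-6)*(1 + 36 - 150)/19 = O + 2*(-6)*(1/19)*(-113) = O + 1356/19 = 1356/19 + O)
q(-654) - 1*(-265793) = (1356/19 - 654) - 1*(-265793) = -11070/19 + 265793 = 5038997/19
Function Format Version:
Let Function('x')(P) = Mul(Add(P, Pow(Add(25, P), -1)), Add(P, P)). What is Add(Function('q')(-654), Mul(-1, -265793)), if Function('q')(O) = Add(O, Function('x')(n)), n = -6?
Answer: Rational(5038997, 19) ≈ 2.6521e+5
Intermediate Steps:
Function('x')(P) = Mul(2, P, Add(P, Pow(Add(25, P), -1))) (Function('x')(P) = Mul(Add(P, Pow(Add(25, P), -1)), Mul(2, P)) = Mul(2, P, Add(P, Pow(Add(25, P), -1))))
Function('q')(O) = Add(Rational(1356, 19), O) (Function('q')(O) = Add(O, Mul(2, -6, Pow(Add(25, -6), -1), Add(1, Pow(-6, 2), Mul(25, -6)))) = Add(O, Mul(2, -6, Pow(19, -1), Add(1, 36, -150))) = Add(O, Mul(2, -6, Rational(1, 19), -113)) = Add(O, Rational(1356, 19)) = Add(Rational(1356, 19), O))
Add(Function('q')(-654), Mul(-1, -265793)) = Add(Add(Rational(1356, 19), -654), Mul(-1, -265793)) = Add(Rational(-11070, 19), 265793) = Rational(5038997, 19)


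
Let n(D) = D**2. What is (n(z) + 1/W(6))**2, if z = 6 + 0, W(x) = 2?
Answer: 5329/4 ≈ 1332.3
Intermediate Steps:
z = 6
(n(z) + 1/W(6))**2 = (6**2 + 1/2)**2 = (36 + 1/2)**2 = (73/2)**2 = 5329/4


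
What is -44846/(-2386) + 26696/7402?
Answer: 98911687/4415293 ≈ 22.402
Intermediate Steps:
-44846/(-2386) + 26696/7402 = -44846*(-1/2386) + 26696*(1/7402) = 22423/1193 + 13348/3701 = 98911687/4415293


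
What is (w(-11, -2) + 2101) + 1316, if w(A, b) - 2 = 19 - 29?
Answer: 3409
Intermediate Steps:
w(A, b) = -8 (w(A, b) = 2 + (19 - 29) = 2 - 10 = -8)
(w(-11, -2) + 2101) + 1316 = (-8 + 2101) + 1316 = 2093 + 1316 = 3409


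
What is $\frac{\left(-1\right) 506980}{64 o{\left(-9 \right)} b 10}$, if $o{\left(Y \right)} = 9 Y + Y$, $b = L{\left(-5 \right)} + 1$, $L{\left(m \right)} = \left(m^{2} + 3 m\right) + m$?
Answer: $\frac{25349}{17280} \approx 1.467$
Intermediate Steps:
$L{\left(m \right)} = m^{2} + 4 m$
$b = 6$ ($b = - 5 \left(4 - 5\right) + 1 = \left(-5\right) \left(-1\right) + 1 = 5 + 1 = 6$)
$o{\left(Y \right)} = 10 Y$
$\frac{\left(-1\right) 506980}{64 o{\left(-9 \right)} b 10} = \frac{\left(-1\right) 506980}{64 \cdot 10 \left(-9\right) 6 \cdot 10} = - \frac{506980}{64 \left(-90\right) 60} = - \frac{506980}{\left(-5760\right) 60} = - \frac{506980}{-345600} = \left(-506980\right) \left(- \frac{1}{345600}\right) = \frac{25349}{17280}$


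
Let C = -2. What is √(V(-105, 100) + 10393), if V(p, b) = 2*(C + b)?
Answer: √10589 ≈ 102.90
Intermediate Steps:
V(p, b) = -4 + 2*b (V(p, b) = 2*(-2 + b) = -4 + 2*b)
√(V(-105, 100) + 10393) = √((-4 + 2*100) + 10393) = √((-4 + 200) + 10393) = √(196 + 10393) = √10589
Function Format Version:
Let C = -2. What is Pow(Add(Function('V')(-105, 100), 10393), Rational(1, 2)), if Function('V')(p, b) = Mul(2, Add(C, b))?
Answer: Pow(10589, Rational(1, 2)) ≈ 102.90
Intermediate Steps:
Function('V')(p, b) = Add(-4, Mul(2, b)) (Function('V')(p, b) = Mul(2, Add(-2, b)) = Add(-4, Mul(2, b)))
Pow(Add(Function('V')(-105, 100), 10393), Rational(1, 2)) = Pow(Add(Add(-4, Mul(2, 100)), 10393), Rational(1, 2)) = Pow(Add(Add(-4, 200), 10393), Rational(1, 2)) = Pow(Add(196, 10393), Rational(1, 2)) = Pow(10589, Rational(1, 2))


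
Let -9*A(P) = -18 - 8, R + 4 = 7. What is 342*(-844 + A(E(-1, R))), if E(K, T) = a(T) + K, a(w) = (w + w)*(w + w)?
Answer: -287660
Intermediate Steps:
R = 3 (R = -4 + 7 = 3)
a(w) = 4*w² (a(w) = (2*w)*(2*w) = 4*w²)
E(K, T) = K + 4*T² (E(K, T) = 4*T² + K = K + 4*T²)
A(P) = 26/9 (A(P) = -(-18 - 8)/9 = -⅑*(-26) = 26/9)
342*(-844 + A(E(-1, R))) = 342*(-844 + 26/9) = 342*(-7570/9) = -287660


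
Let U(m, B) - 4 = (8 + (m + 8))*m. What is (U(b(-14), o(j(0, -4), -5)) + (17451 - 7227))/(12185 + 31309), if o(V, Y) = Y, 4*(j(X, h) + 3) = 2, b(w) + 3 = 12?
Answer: 10453/43494 ≈ 0.24033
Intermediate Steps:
b(w) = 9 (b(w) = -3 + 12 = 9)
j(X, h) = -5/2 (j(X, h) = -3 + (¼)*2 = -3 + ½ = -5/2)
U(m, B) = 4 + m*(16 + m) (U(m, B) = 4 + (8 + (m + 8))*m = 4 + (8 + (8 + m))*m = 4 + (16 + m)*m = 4 + m*(16 + m))
(U(b(-14), o(j(0, -4), -5)) + (17451 - 7227))/(12185 + 31309) = ((4 + 9² + 16*9) + (17451 - 7227))/(12185 + 31309) = ((4 + 81 + 144) + 10224)/43494 = (229 + 10224)*(1/43494) = 10453*(1/43494) = 10453/43494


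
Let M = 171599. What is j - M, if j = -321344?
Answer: -492943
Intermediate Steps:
j - M = -321344 - 1*171599 = -321344 - 171599 = -492943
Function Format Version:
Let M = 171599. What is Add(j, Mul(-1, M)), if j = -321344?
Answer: -492943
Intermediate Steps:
Add(j, Mul(-1, M)) = Add(-321344, Mul(-1, 171599)) = Add(-321344, -171599) = -492943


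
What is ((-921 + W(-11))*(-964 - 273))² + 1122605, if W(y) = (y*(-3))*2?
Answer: 1118592915830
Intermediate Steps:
W(y) = -6*y (W(y) = -3*y*2 = -6*y)
((-921 + W(-11))*(-964 - 273))² + 1122605 = ((-921 - 6*(-11))*(-964 - 273))² + 1122605 = ((-921 + 66)*(-1237))² + 1122605 = (-855*(-1237))² + 1122605 = 1057635² + 1122605 = 1118591793225 + 1122605 = 1118592915830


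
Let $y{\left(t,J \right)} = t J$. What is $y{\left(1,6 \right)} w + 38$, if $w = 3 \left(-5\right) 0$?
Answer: $38$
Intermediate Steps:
$w = 0$ ($w = \left(-15\right) 0 = 0$)
$y{\left(t,J \right)} = J t$
$y{\left(1,6 \right)} w + 38 = 6 \cdot 1 \cdot 0 + 38 = 6 \cdot 0 + 38 = 0 + 38 = 38$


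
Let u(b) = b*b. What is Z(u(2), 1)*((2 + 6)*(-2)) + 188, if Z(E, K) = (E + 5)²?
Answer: -1108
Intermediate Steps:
u(b) = b²
Z(E, K) = (5 + E)²
Z(u(2), 1)*((2 + 6)*(-2)) + 188 = (5 + 2²)²*((2 + 6)*(-2)) + 188 = (5 + 4)²*(8*(-2)) + 188 = 9²*(-16) + 188 = 81*(-16) + 188 = -1296 + 188 = -1108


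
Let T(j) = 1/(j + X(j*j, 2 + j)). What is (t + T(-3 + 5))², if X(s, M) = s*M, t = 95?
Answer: 2927521/324 ≈ 9035.6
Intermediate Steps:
X(s, M) = M*s
T(j) = 1/(j + j²*(2 + j)) (T(j) = 1/(j + (2 + j)*(j*j)) = 1/(j + (2 + j)*j²) = 1/(j + j²*(2 + j)))
(t + T(-3 + 5))² = (95 + 1/((-3 + 5)*(1 + (-3 + 5)*(2 + (-3 + 5)))))² = (95 + 1/(2*(1 + 2*(2 + 2))))² = (95 + 1/(2*(1 + 2*4)))² = (95 + 1/(2*(1 + 8)))² = (95 + (½)/9)² = (95 + (½)*(⅑))² = (95 + 1/18)² = (1711/18)² = 2927521/324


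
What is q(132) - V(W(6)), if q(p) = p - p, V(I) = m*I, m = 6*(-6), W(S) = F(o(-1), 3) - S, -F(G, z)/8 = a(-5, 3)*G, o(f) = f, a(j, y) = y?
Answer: 648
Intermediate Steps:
F(G, z) = -24*G
W(S) = 24 - S (W(S) = -24*(-1) - S = 24 - S)
m = -36
V(I) = -36*I
q(p) = 0
q(132) - V(W(6)) = 0 - (-36)*(24 - 1*6) = 0 - (-36)*(24 - 6) = 0 - (-36)*18 = 0 - 1*(-648) = 0 + 648 = 648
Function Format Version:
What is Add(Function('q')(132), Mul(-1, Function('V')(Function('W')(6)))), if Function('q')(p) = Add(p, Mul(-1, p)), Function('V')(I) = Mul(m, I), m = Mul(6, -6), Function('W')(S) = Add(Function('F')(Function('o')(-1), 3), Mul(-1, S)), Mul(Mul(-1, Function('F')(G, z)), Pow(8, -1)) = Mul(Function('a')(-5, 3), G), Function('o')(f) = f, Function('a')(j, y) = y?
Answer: 648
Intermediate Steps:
Function('F')(G, z) = Mul(-24, G) (Function('F')(G, z) = Mul(-8, Mul(3, G)) = Mul(-24, G))
Function('W')(S) = Add(24, Mul(-1, S)) (Function('W')(S) = Add(Mul(-24, -1), Mul(-1, S)) = Add(24, Mul(-1, S)))
m = -36
Function('V')(I) = Mul(-36, I)
Function('q')(p) = 0
Add(Function('q')(132), Mul(-1, Function('V')(Function('W')(6)))) = Add(0, Mul(-1, Mul(-36, Add(24, Mul(-1, 6))))) = Add(0, Mul(-1, Mul(-36, Add(24, -6)))) = Add(0, Mul(-1, Mul(-36, 18))) = Add(0, Mul(-1, -648)) = Add(0, 648) = 648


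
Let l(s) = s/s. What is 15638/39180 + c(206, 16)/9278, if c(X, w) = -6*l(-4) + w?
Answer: 36370291/90878010 ≈ 0.40021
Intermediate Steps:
l(s) = 1
c(X, w) = -6 + w (c(X, w) = -6*1 + w = -6 + w)
15638/39180 + c(206, 16)/9278 = 15638/39180 + (-6 + 16)/9278 = 15638*(1/39180) + 10*(1/9278) = 7819/19590 + 5/4639 = 36370291/90878010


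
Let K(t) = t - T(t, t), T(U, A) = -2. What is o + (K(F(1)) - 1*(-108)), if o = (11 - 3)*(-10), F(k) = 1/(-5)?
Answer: 149/5 ≈ 29.800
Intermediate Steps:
F(k) = -1/5 (F(k) = 1*(-1/5) = -1/5)
o = -80 (o = 8*(-10) = -80)
K(t) = 2 + t (K(t) = t - 1*(-2) = t + 2 = 2 + t)
o + (K(F(1)) - 1*(-108)) = -80 + ((2 - 1/5) - 1*(-108)) = -80 + (9/5 + 108) = -80 + 549/5 = 149/5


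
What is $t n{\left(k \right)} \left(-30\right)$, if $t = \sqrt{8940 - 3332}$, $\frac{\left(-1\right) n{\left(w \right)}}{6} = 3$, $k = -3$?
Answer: $1080 \sqrt{1402} \approx 40439.0$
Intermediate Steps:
$n{\left(w \right)} = -18$ ($n{\left(w \right)} = \left(-6\right) 3 = -18$)
$t = 2 \sqrt{1402}$ ($t = \sqrt{5608} = 2 \sqrt{1402} \approx 74.887$)
$t n{\left(k \right)} \left(-30\right) = 2 \sqrt{1402} \left(-18\right) \left(-30\right) = - 36 \sqrt{1402} \left(-30\right) = 1080 \sqrt{1402}$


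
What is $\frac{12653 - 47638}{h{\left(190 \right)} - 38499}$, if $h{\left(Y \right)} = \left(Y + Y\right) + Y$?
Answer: $\frac{34985}{37929} \approx 0.92238$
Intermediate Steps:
$h{\left(Y \right)} = 3 Y$ ($h{\left(Y \right)} = 2 Y + Y = 3 Y$)
$\frac{12653 - 47638}{h{\left(190 \right)} - 38499} = \frac{12653 - 47638}{3 \cdot 190 - 38499} = - \frac{34985}{570 - 38499} = - \frac{34985}{-37929} = \left(-34985\right) \left(- \frac{1}{37929}\right) = \frac{34985}{37929}$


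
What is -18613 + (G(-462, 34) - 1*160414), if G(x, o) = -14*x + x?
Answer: -173021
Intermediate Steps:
G(x, o) = -13*x
-18613 + (G(-462, 34) - 1*160414) = -18613 + (-13*(-462) - 1*160414) = -18613 + (6006 - 160414) = -18613 - 154408 = -173021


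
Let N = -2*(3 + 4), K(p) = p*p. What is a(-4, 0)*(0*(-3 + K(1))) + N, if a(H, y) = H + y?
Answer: -14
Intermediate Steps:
K(p) = p**2
N = -14 (N = -2*7 = -14)
a(-4, 0)*(0*(-3 + K(1))) + N = (-4 + 0)*(0*(-3 + 1**2)) - 14 = -0*(-3 + 1) - 14 = -0*(-2) - 14 = -4*0 - 14 = 0 - 14 = -14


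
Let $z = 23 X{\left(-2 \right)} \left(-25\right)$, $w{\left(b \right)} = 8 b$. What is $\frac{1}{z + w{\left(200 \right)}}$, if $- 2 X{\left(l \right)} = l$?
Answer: $\frac{1}{1025} \approx 0.00097561$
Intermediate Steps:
$X{\left(l \right)} = - \frac{l}{2}$
$z = -575$ ($z = 23 \left(\left(- \frac{1}{2}\right) \left(-2\right)\right) \left(-25\right) = 23 \cdot 1 \left(-25\right) = 23 \left(-25\right) = -575$)
$\frac{1}{z + w{\left(200 \right)}} = \frac{1}{-575 + 8 \cdot 200} = \frac{1}{-575 + 1600} = \frac{1}{1025}$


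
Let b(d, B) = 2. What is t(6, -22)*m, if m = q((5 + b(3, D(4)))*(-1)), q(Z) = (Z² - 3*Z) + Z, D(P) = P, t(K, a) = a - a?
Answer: 0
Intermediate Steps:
t(K, a) = 0
q(Z) = Z² - 2*Z
m = 63 (m = ((5 + 2)*(-1))*(-2 + (5 + 2)*(-1)) = (7*(-1))*(-2 + 7*(-1)) = -7*(-2 - 7) = -7*(-9) = 63)
t(6, -22)*m = 0*63 = 0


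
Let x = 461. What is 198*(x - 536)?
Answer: -14850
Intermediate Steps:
198*(x - 536) = 198*(461 - 536) = 198*(-75) = -14850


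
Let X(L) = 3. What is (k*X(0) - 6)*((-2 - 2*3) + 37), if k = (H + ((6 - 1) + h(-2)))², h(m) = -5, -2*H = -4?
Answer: 174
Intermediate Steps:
H = 2 (H = -½*(-4) = 2)
k = 4 (k = (2 + ((6 - 1) - 5))² = (2 + (5 - 5))² = (2 + 0)² = 2² = 4)
(k*X(0) - 6)*((-2 - 2*3) + 37) = (4*3 - 6)*((-2 - 2*3) + 37) = (12 - 6)*((-2 - 6) + 37) = 6*(-8 + 37) = 6*29 = 174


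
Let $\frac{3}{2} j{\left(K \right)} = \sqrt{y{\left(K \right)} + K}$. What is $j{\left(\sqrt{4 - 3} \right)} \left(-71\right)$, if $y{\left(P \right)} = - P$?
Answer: $0$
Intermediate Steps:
$j{\left(K \right)} = 0$ ($j{\left(K \right)} = \frac{2 \sqrt{- K + K}}{3} = \frac{2 \sqrt{0}}{3} = \frac{2}{3} \cdot 0 = 0$)
$j{\left(\sqrt{4 - 3} \right)} \left(-71\right) = 0 \left(-71\right) = 0$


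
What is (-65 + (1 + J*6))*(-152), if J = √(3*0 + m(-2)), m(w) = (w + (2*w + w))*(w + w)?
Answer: 9728 - 3648*√2 ≈ 4568.9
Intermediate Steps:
m(w) = 8*w² (m(w) = (w + 3*w)*(2*w) = (4*w)*(2*w) = 8*w²)
J = 4*√2 (J = √(3*0 + 8*(-2)²) = √(0 + 8*4) = √(0 + 32) = √32 = 4*√2 ≈ 5.6569)
(-65 + (1 + J*6))*(-152) = (-65 + (1 + (4*√2)*6))*(-152) = (-65 + (1 + 24*√2))*(-152) = (-64 + 24*√2)*(-152) = 9728 - 3648*√2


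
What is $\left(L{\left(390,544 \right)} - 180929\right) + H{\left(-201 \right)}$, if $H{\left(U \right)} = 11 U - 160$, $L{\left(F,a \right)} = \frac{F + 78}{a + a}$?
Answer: $- \frac{49857483}{272} \approx -1.833 \cdot 10^{5}$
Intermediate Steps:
$L{\left(F,a \right)} = \frac{78 + F}{2 a}$
$H{\left(U \right)} = -160 + 11 U$ ($H{\left(U \right)} = 11 U - 160 = -160 + 11 U$)
$\left(L{\left(390,544 \right)} - 180929\right) + H{\left(-201 \right)} = \left(\frac{78 + 390}{2 \cdot 544} - 180929\right) + \left(-160 + 11 \left(-201\right)\right) = \left(\frac{1}{2} \cdot \frac{1}{544} \cdot 468 - 180929\right) - 2371 = \left(\frac{117}{272} - 180929\right) - 2371 = - \frac{49212571}{272} - 2371 = - \frac{49857483}{272}$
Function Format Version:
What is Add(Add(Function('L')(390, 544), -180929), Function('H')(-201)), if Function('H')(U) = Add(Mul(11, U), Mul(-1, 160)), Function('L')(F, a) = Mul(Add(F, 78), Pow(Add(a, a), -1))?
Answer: Rational(-49857483, 272) ≈ -1.8330e+5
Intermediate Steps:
Function('L')(F, a) = Mul(Rational(1, 2), Pow(a, -1), Add(78, F)) (Function('L')(F, a) = Mul(Add(78, F), Pow(Mul(2, a), -1)) = Mul(Add(78, F), Mul(Rational(1, 2), Pow(a, -1))) = Mul(Rational(1, 2), Pow(a, -1), Add(78, F)))
Function('H')(U) = Add(-160, Mul(11, U)) (Function('H')(U) = Add(Mul(11, U), -160) = Add(-160, Mul(11, U)))
Add(Add(Function('L')(390, 544), -180929), Function('H')(-201)) = Add(Add(Mul(Rational(1, 2), Pow(544, -1), Add(78, 390)), -180929), Add(-160, Mul(11, -201))) = Add(Add(Mul(Rational(1, 2), Rational(1, 544), 468), -180929), Add(-160, -2211)) = Add(Add(Rational(117, 272), -180929), -2371) = Add(Rational(-49212571, 272), -2371) = Rational(-49857483, 272)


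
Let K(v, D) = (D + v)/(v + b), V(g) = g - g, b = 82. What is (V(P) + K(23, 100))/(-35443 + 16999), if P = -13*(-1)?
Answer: -41/645540 ≈ -6.3513e-5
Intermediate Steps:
P = 13
V(g) = 0
K(v, D) = (D + v)/(82 + v) (K(v, D) = (D + v)/(v + 82) = (D + v)/(82 + v))
(V(P) + K(23, 100))/(-35443 + 16999) = (0 + (100 + 23)/(82 + 23))/(-35443 + 16999) = (0 + 123/105)/(-18444) = (0 + (1/105)*123)*(-1/18444) = (0 + 41/35)*(-1/18444) = (41/35)*(-1/18444) = -41/645540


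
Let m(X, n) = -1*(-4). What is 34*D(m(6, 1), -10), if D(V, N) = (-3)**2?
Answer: 306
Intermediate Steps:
m(X, n) = 4
D(V, N) = 9
34*D(m(6, 1), -10) = 34*9 = 306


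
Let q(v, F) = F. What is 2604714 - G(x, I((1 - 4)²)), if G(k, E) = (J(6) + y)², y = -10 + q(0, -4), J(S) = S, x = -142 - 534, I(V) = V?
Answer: 2604650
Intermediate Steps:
x = -676
y = -14 (y = -10 - 4 = -14)
G(k, E) = 64 (G(k, E) = (6 - 14)² = (-8)² = 64)
2604714 - G(x, I((1 - 4)²)) = 2604714 - 1*64 = 2604714 - 64 = 2604650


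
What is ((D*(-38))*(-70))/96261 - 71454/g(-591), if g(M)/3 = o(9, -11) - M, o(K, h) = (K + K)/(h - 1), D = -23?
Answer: -1552540072/37830573 ≈ -41.039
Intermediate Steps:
o(K, h) = 2*K/(-1 + h) (o(K, h) = (2*K)/(-1 + h) = 2*K/(-1 + h))
g(M) = -9/2 - 3*M (g(M) = 3*(2*9/(-1 - 11) - M) = 3*(2*9/(-12) - M) = 3*(2*9*(-1/12) - M) = 3*(-3/2 - M) = -9/2 - 3*M)
((D*(-38))*(-70))/96261 - 71454/g(-591) = (-23*(-38)*(-70))/96261 - 71454/(-9/2 - 3*(-591)) = (874*(-70))*(1/96261) - 71454/(-9/2 + 1773) = -61180*1/96261 - 71454/3537/2 = -61180/96261 - 71454*2/3537 = -61180/96261 - 47636/1179 = -1552540072/37830573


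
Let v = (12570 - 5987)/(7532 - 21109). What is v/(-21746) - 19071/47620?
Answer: -2815156170961/7029793974020 ≈ -0.40046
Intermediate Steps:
v = -6583/13577 (v = 6583/(-13577) = 6583*(-1/13577) = -6583/13577 ≈ -0.48486)
v/(-21746) - 19071/47620 = -6583/13577/(-21746) - 19071/47620 = -6583/13577*(-1/21746) - 19071*1/47620 = 6583/295245442 - 19071/47620 = -2815156170961/7029793974020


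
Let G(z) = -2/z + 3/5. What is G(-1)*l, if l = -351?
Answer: -4563/5 ≈ -912.60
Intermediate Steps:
G(z) = 3/5 - 2/z (G(z) = -2/z + 3*(1/5) = -2/z + 3/5 = 3/5 - 2/z)
G(-1)*l = (3/5 - 2/(-1))*(-351) = (3/5 - 2*(-1))*(-351) = (3/5 + 2)*(-351) = (13/5)*(-351) = -4563/5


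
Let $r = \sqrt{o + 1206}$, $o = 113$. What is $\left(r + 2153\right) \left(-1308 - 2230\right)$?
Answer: $-7617314 - 3538 \sqrt{1319} \approx -7.7458 \cdot 10^{6}$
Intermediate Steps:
$r = \sqrt{1319}$ ($r = \sqrt{113 + 1206} = \sqrt{1319} \approx 36.318$)
$\left(r + 2153\right) \left(-1308 - 2230\right) = \left(\sqrt{1319} + 2153\right) \left(-1308 - 2230\right) = \left(2153 + \sqrt{1319}\right) \left(-3538\right) = -7617314 - 3538 \sqrt{1319}$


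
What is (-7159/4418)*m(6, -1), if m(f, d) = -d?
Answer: -7159/4418 ≈ -1.6204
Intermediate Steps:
(-7159/4418)*m(6, -1) = (-7159/4418)*(-1*(-1)) = -7159*1/4418*1 = -7159/4418*1 = -7159/4418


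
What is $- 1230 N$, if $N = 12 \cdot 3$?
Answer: $-44280$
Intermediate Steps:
$N = 36$
$- 1230 N = \left(-1230\right) 36 = -44280$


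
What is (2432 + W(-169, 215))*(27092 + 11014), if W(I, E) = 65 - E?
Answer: 86957892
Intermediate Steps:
(2432 + W(-169, 215))*(27092 + 11014) = (2432 + (65 - 1*215))*(27092 + 11014) = (2432 + (65 - 215))*38106 = (2432 - 150)*38106 = 2282*38106 = 86957892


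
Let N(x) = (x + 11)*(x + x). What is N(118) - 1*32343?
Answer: -1899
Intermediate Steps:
N(x) = 2*x*(11 + x) (N(x) = (11 + x)*(2*x) = 2*x*(11 + x))
N(118) - 1*32343 = 2*118*(11 + 118) - 1*32343 = 2*118*129 - 32343 = 30444 - 32343 = -1899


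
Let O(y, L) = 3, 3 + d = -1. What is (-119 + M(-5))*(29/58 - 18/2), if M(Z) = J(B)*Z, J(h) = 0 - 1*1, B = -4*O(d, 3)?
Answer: 969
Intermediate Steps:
d = -4 (d = -3 - 1 = -4)
B = -12 (B = -4*3 = -12)
J(h) = -1 (J(h) = 0 - 1 = -1)
M(Z) = -Z
(-119 + M(-5))*(29/58 - 18/2) = (-119 - 1*(-5))*(29/58 - 18/2) = (-119 + 5)*(29*(1/58) - 18*½) = -114*(½ - 9) = -114*(-17/2) = 969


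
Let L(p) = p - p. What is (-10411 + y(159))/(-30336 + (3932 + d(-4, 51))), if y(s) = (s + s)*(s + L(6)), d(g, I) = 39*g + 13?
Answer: -40151/26547 ≈ -1.5124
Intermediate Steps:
L(p) = 0
d(g, I) = 13 + 39*g
y(s) = 2*s² (y(s) = (s + s)*(s + 0) = (2*s)*s = 2*s²)
(-10411 + y(159))/(-30336 + (3932 + d(-4, 51))) = (-10411 + 2*159²)/(-30336 + (3932 + (13 + 39*(-4)))) = (-10411 + 2*25281)/(-30336 + (3932 + (13 - 156))) = (-10411 + 50562)/(-30336 + (3932 - 143)) = 40151/(-30336 + 3789) = 40151/(-26547) = 40151*(-1/26547) = -40151/26547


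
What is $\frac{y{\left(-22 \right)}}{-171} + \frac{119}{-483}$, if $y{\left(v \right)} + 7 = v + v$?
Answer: $\frac{68}{1311} \approx 0.051869$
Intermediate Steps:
$y{\left(v \right)} = -7 + 2 v$ ($y{\left(v \right)} = -7 + \left(v + v\right) = -7 + 2 v$)
$\frac{y{\left(-22 \right)}}{-171} + \frac{119}{-483} = \frac{-7 + 2 \left(-22\right)}{-171} + \frac{119}{-483} = \left(-7 - 44\right) \left(- \frac{1}{171}\right) + 119 \left(- \frac{1}{483}\right) = \left(-51\right) \left(- \frac{1}{171}\right) - \frac{17}{69} = \frac{17}{57} - \frac{17}{69} = \frac{68}{1311}$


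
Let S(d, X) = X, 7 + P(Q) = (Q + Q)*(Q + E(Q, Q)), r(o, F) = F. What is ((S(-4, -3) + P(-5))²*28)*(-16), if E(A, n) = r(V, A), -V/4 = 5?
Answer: -3628800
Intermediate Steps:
V = -20 (V = -4*5 = -20)
E(A, n) = A
P(Q) = -7 + 4*Q² (P(Q) = -7 + (Q + Q)*(Q + Q) = -7 + (2*Q)*(2*Q) = -7 + 4*Q²)
((S(-4, -3) + P(-5))²*28)*(-16) = ((-3 + (-7 + 4*(-5)²))²*28)*(-16) = ((-3 + (-7 + 4*25))²*28)*(-16) = ((-3 + (-7 + 100))²*28)*(-16) = ((-3 + 93)²*28)*(-16) = (90²*28)*(-16) = (8100*28)*(-16) = 226800*(-16) = -3628800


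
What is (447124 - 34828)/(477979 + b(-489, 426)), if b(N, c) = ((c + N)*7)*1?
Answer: 206148/238769 ≈ 0.86338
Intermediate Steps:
b(N, c) = 7*N + 7*c (b(N, c) = ((N + c)*7)*1 = (7*N + 7*c)*1 = 7*N + 7*c)
(447124 - 34828)/(477979 + b(-489, 426)) = (447124 - 34828)/(477979 + (7*(-489) + 7*426)) = 412296/(477979 + (-3423 + 2982)) = 412296/(477979 - 441) = 412296/477538 = 412296*(1/477538) = 206148/238769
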